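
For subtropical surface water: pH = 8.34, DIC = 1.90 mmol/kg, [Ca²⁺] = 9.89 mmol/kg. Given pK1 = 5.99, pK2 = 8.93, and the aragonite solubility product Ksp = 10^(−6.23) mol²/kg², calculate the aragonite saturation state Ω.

Ω = 6.50

α₂ = 1 / (1 + [H⁺]/K2 + [H⁺]²/(K1K2)) = 1 / (1 + 10^+0.59 + 10^-1.76)
   = 1 / (1 + 3.8905 + 0.017378) = 1/4.9078 = 0.2038
[CO3²⁻] = α₂ × DIC = 0.2038 × 1.90 = 0.3871 mmol/kg
Ksp = 10^(−6.23) = 5.888×10^-7
Ω = [Ca²⁺][CO3²⁻]/Ksp = (9.89×10^-3)(3.871×10^-4) / 5.888×10^-7 = 6.50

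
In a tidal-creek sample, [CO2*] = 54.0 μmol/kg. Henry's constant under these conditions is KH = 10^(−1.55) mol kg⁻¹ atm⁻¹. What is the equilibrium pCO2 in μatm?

pCO2 = 1920 μatm

KH = 10^(−1.55) = 2.818×10^-2 mol kg⁻¹ atm⁻¹
pCO2 = [CO2*]/KH = 54.0×10^-6 / 2.818×10^-2 = 1.92×10^-3 atm = 1920 μatm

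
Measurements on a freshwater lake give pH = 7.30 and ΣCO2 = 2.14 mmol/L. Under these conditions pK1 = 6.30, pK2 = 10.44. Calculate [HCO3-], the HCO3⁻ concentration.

α₁ = 1 / (1 + [H⁺]/K1 + K2/[H⁺]) = 1 / (1 + 10^-1.00 + 10^-3.14)
   = 1 / (1 + 0.10000 + 0.00072444) = 1/1.1007 = 0.9085
[HCO3⁻] = α₁ × DIC = 0.9085 × 2.14 = 1.94 mmol/L

[HCO3⁻] = 1.94 mmol/L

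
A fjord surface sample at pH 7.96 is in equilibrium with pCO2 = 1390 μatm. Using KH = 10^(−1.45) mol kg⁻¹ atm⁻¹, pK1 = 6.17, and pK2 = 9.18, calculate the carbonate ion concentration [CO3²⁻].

[CO2*] = KH · pCO2 = 10^(−1.45) × 1390×10^-6 = 4.932×10^-5 mol/kg
α₀ = 1/(1 + K1/[H⁺] + K1K2/[H⁺]²) = 1/(1 + 10^+1.79 + 10^+0.57) = 0.01507
DIC = [CO2*]/α₀ = 4.932×10^-5 / 0.01507 = 3.274 mmol/kg
[CO3²⁻] = α₂·DIC; α₂ = 0.05598, so [CO3²⁻] = 0.05598 × 3.274 = 0.183 mmol/kg

[CO3²⁻] = 0.183 mmol/kg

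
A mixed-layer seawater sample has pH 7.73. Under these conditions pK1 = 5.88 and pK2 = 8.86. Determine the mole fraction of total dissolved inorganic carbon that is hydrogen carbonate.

α₁ = 0.919

α₁ = 1 / (1 + [H⁺]/K1 + K2/[H⁺]) = 1 / (1 + 10^-1.85 + 10^-1.13)
   = 1 / (1 + 0.014125 + 0.074131) = 1/1.0883 = 0.9189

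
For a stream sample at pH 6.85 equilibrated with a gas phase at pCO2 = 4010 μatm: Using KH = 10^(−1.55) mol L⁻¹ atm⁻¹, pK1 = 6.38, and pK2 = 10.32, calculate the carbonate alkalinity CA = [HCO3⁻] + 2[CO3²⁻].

CA = 0.334 mmol/L

[CO2*] = KH · pCO2 = 10^(−1.55) × 4010×10^-6 = 1.130×10^-4 mol/L
α₀ = 1/(1 + K1/[H⁺] + K1K2/[H⁺]²) = 1/(1 + 10^+0.47 + 10^-3.00) = 0.2530
DIC = [CO2*]/α₀ = 1.130×10^-4 / 0.2530 = 0.4467 mmol/L
CA = (α₁ + 2α₂)·DIC = (0.7467 + 2×0.0002530) × 0.4467 = 0.334 mmol/L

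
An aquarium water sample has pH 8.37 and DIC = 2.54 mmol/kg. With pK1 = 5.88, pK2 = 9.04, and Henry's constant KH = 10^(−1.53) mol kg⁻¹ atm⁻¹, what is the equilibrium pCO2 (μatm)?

pCO2 = 229 μatm

α₀ = 1 / (1 + K1/[H⁺] + K1K2/[H⁺]²) = 1 / (1 + 10^+2.49 + 10^+1.82)
   = 1 / (1 + 309.03 + 66.069) = 1/376.10 = 0.002659
[CO2*] = α₀ × DIC = 0.002659 × 2.54 = 0.006754 mmol/kg = 6.754 μmol/kg
pCO2 = [CO2*]/KH = 6.754×10^-6 / 2.951×10^-2 = 229 μatm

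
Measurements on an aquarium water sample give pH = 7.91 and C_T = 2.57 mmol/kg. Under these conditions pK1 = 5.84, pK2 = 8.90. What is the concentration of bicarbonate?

[HCO3⁻] = 2.31 mmol/kg

α₁ = 1 / (1 + [H⁺]/K1 + K2/[H⁺]) = 1 / (1 + 10^-2.07 + 10^-0.99)
   = 1 / (1 + 0.0085114 + 0.10233) = 1/1.1108 = 0.9002
[HCO3⁻] = α₁ × DIC = 0.9002 × 2.57 = 2.31 mmol/kg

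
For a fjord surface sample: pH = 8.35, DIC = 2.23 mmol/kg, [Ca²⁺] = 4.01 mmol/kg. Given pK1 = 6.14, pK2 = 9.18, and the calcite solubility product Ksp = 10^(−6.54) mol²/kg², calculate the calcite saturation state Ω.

Ω = 3.97

α₂ = 1 / (1 + [H⁺]/K2 + [H⁺]²/(K1K2)) = 1 / (1 + 10^+0.83 + 10^-1.38)
   = 1 / (1 + 6.7608 + 0.041687) = 1/7.8025 = 0.1282
[CO3²⁻] = α₂ × DIC = 0.1282 × 2.23 = 0.2858 mmol/kg
Ksp = 10^(−6.54) = 2.884×10^-7
Ω = [Ca²⁺][CO3²⁻]/Ksp = (4.01×10^-3)(2.858×10^-4) / 2.884×10^-7 = 3.97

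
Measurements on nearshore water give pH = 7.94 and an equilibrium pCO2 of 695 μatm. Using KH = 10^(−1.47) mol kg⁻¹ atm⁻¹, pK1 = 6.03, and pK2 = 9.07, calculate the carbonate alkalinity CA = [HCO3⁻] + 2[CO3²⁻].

[CO2*] = KH · pCO2 = 10^(−1.47) × 695×10^-6 = 2.355×10^-5 mol/kg
α₀ = 1/(1 + K1/[H⁺] + K1K2/[H⁺]²) = 1/(1 + 10^+1.91 + 10^+0.78) = 0.01132
DIC = [CO2*]/α₀ = 2.355×10^-5 / 0.01132 = 2.080 mmol/kg
CA = (α₁ + 2α₂)·DIC = (0.9204 + 2×0.06823) × 2.080 = 2.20 mmol/kg

CA = 2.20 mmol/kg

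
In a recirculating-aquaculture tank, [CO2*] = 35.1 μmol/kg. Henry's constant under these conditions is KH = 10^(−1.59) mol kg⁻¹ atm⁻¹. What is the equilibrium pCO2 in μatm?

pCO2 = 1370 μatm

KH = 10^(−1.59) = 2.570×10^-2 mol kg⁻¹ atm⁻¹
pCO2 = [CO2*]/KH = 35.1×10^-6 / 2.570×10^-2 = 1.37×10^-3 atm = 1370 μatm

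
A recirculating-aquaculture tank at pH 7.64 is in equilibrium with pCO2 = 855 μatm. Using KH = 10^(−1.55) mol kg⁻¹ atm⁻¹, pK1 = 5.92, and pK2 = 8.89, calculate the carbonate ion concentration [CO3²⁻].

[CO2*] = KH · pCO2 = 10^(−1.55) × 855×10^-6 = 2.410×10^-5 mol/kg
α₀ = 1/(1 + K1/[H⁺] + K1K2/[H⁺]²) = 1/(1 + 10^+1.72 + 10^+0.47) = 0.01772
DIC = [CO2*]/α₀ = 2.410×10^-5 / 0.01772 = 1.360 mmol/kg
[CO3²⁻] = α₂·DIC; α₂ = 0.05230, so [CO3²⁻] = 0.05230 × 1.360 = 0.0711 mmol/kg

[CO3²⁻] = 0.0711 mmol/kg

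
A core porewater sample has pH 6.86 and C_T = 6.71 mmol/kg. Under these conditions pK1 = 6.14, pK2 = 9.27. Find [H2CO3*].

α₀ = 1 / (1 + K1/[H⁺] + K1K2/[H⁺]²) = 1 / (1 + 10^+0.72 + 10^-1.69)
   = 1 / (1 + 5.2481 + 0.020417) = 1/6.2685 = 0.1595
[CO2*] = α₀ × DIC = 0.1595 × 6.71 = 1.07 mmol/kg

[CO2*] = 1.07 mmol/kg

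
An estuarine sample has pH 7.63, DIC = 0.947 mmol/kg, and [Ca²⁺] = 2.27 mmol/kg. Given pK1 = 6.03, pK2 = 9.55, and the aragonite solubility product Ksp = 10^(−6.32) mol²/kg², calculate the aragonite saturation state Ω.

α₂ = 1 / (1 + [H⁺]/K2 + [H⁺]²/(K1K2)) = 1 / (1 + 10^+1.92 + 10^+0.32)
   = 1 / (1 + 83.176 + 2.0893) = 1/86.266 = 0.01159
[CO3²⁻] = α₂ × DIC = 0.01159 × 0.947 = 0.01098 mmol/kg = 10.98 μmol/kg
Ksp = 10^(−6.32) = 4.786×10^-7
Ω = [Ca²⁺][CO3²⁻]/Ksp = (2.27×10^-3)(1.098×10^-5) / 4.786×10^-7 = 0.0521

Ω = 0.0521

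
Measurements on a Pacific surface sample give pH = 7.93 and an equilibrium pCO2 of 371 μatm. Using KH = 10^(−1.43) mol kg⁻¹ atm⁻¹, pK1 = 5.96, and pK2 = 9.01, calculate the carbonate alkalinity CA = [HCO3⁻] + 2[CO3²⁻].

CA = 1.50 mmol/kg

[CO2*] = KH · pCO2 = 10^(−1.43) × 371×10^-6 = 1.378×10^-5 mol/kg
α₀ = 1/(1 + K1/[H⁺] + K1K2/[H⁺]²) = 1/(1 + 10^+1.97 + 10^+0.89) = 0.009795
DIC = [CO2*]/α₀ = 1.378×10^-5 / 0.009795 = 1.407 mmol/kg
CA = (α₁ + 2α₂)·DIC = (0.9142 + 2×0.07604) × 1.407 = 1.50 mmol/kg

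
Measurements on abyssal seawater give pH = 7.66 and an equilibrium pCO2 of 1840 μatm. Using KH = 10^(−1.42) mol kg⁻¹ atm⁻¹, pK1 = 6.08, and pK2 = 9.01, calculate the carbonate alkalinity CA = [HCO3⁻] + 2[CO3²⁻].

CA = 2.90 mmol/kg

[CO2*] = KH · pCO2 = 10^(−1.42) × 1840×10^-6 = 6.995×10^-5 mol/kg
α₀ = 1/(1 + K1/[H⁺] + K1K2/[H⁺]²) = 1/(1 + 10^+1.58 + 10^+0.23) = 0.02456
DIC = [CO2*]/α₀ = 6.995×10^-5 / 0.02456 = 2.848 mmol/kg
CA = (α₁ + 2α₂)·DIC = (0.9337 + 2×0.04171) × 2.848 = 2.90 mmol/kg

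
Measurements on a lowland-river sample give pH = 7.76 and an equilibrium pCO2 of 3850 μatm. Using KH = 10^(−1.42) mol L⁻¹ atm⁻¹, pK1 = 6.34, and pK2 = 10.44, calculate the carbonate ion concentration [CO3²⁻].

[CO3²⁻] = 8.04 μmol/L

[CO2*] = KH · pCO2 = 10^(−1.42) × 3850×10^-6 = 1.464×10^-4 mol/L
α₀ = 1/(1 + K1/[H⁺] + K1K2/[H⁺]²) = 1/(1 + 10^+1.42 + 10^-1.26) = 0.03655
DIC = [CO2*]/α₀ = 1.464×10^-4 / 0.03655 = 4.004 mmol/L
[CO3²⁻] = α₂·DIC; α₂ = 0.002009, so [CO3²⁻] = 0.002009 × 4.004 = 0.00804 mmol/L = 8.04 μmol/L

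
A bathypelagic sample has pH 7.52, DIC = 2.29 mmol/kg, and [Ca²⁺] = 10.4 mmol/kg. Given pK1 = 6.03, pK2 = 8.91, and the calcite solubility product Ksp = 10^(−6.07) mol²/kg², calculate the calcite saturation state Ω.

Ω = 1.06

α₂ = 1 / (1 + [H⁺]/K2 + [H⁺]²/(K1K2)) = 1 / (1 + 10^+1.39 + 10^-0.10)
   = 1 / (1 + 24.547 + 0.79433) = 1/26.341 = 0.03796
[CO3²⁻] = α₂ × DIC = 0.03796 × 2.29 = 0.08694 mmol/kg
Ksp = 10^(−6.07) = 8.511×10^-7
Ω = [Ca²⁺][CO3²⁻]/Ksp = (10.4×10^-3)(8.694×10^-5) / 8.511×10^-7 = 1.06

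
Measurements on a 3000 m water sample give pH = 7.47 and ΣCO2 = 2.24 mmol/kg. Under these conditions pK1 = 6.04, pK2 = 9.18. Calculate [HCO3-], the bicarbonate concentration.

α₁ = 1 / (1 + [H⁺]/K1 + K2/[H⁺]) = 1 / (1 + 10^-1.43 + 10^-1.71)
   = 1 / (1 + 0.037154 + 0.019498) = 1/1.0567 = 0.9464
[HCO3⁻] = α₁ × DIC = 0.9464 × 2.24 = 2.12 mmol/kg

[HCO3⁻] = 2.12 mmol/kg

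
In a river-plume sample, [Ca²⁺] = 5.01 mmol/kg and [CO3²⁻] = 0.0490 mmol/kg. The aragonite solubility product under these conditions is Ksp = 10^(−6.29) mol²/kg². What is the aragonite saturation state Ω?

Ω = 0.479

Ksp = 10^(−6.29) = 5.129×10^-7
Ω = [Ca²⁺][CO3²⁻]/Ksp = (5.01×10^-3)(0.0490×10^-3) / 5.129×10^-7 = 0.479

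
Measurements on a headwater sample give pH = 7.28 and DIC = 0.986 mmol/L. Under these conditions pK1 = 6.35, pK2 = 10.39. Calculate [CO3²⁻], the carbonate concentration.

α₂ = 1 / (1 + [H⁺]/K2 + [H⁺]²/(K1K2)) = 1 / (1 + 10^+3.11 + 10^+2.18)
   = 1 / (1 + 1288.2 + 151.36) = 1/1440.6 = 0.0006942
[CO3²⁻] = α₂ × DIC = 0.0006942 × 0.986 = 0.000684 mmol/L = 0.684 μmol/L

[CO3²⁻] = 0.684 μmol/L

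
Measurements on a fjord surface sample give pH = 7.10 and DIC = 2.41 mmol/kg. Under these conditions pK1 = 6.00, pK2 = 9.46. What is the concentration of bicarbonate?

α₁ = 1 / (1 + [H⁺]/K1 + K2/[H⁺]) = 1 / (1 + 10^-1.10 + 10^-2.36)
   = 1 / (1 + 0.079433 + 0.0043652) = 1/1.0838 = 0.9227
[HCO3⁻] = α₁ × DIC = 0.9227 × 2.41 = 2.22 mmol/kg

[HCO3⁻] = 2.22 mmol/kg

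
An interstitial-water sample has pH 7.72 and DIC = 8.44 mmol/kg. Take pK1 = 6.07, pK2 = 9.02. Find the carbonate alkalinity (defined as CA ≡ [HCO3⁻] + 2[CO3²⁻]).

CA = 8.66 mmol/kg

CA = [HCO3⁻] + 2[CO3²⁻] = (α₁ + 2α₂)·DIC
At pH 7.72: [H⁺]/K1 = 10^-1.65 = 0.022387, K2/[H⁺] = 10^-1.30 = 0.050119
α₁ = 1/(1 + 0.022387 + 0.050119) = 1/1.0725 = 0.9324; α₂ = α₁·K2/[H⁺] = 0.04673
α₁ + 2α₂ = 1.0259
CA = 1.0259 × 8.44 = 8.66 mmol/kg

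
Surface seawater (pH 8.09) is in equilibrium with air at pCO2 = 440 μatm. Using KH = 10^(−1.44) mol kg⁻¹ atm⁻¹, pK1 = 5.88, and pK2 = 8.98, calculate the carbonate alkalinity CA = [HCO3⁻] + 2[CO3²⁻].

[CO2*] = KH · pCO2 = 10^(−1.44) × 440×10^-6 = 1.598×10^-5 mol/kg
α₀ = 1/(1 + K1/[H⁺] + K1K2/[H⁺]²) = 1/(1 + 10^+2.21 + 10^+1.32) = 0.005433
DIC = [CO2*]/α₀ = 1.598×10^-5 / 0.005433 = 2.941 mmol/kg
CA = (α₁ + 2α₂)·DIC = (0.8811 + 2×0.1135) × 2.941 = 3.26 mmol/kg

CA = 3.26 mmol/kg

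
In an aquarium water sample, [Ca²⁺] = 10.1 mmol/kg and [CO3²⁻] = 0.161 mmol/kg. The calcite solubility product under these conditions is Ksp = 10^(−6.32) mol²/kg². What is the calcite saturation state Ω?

Ω = 3.40

Ksp = 10^(−6.32) = 4.786×10^-7
Ω = [Ca²⁺][CO3²⁻]/Ksp = (10.1×10^-3)(0.161×10^-3) / 4.786×10^-7 = 3.40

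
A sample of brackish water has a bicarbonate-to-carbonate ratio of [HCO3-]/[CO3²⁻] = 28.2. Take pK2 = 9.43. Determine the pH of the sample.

From K2 = [H⁺][CO3²⁻]/[HCO3-]:  pH = pK2 − log₁₀([HCO3-]/[CO3²⁻])
log₁₀(28.2) = +1.450
pH = 9.43 − (+1.450) = 7.98

pH = 7.98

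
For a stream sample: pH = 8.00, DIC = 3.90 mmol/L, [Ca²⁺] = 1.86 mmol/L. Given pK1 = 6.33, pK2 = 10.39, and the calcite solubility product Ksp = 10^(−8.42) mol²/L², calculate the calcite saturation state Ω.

Ω = 7.58

α₂ = 1 / (1 + [H⁺]/K2 + [H⁺]²/(K1K2)) = 1 / (1 + 10^+2.39 + 10^+0.72)
   = 1 / (1 + 245.47 + 5.2481) = 1/251.72 = 0.003973
[CO3²⁻] = α₂ × DIC = 0.003973 × 3.90 = 0.01549 mmol/L = 15.49 μmol/L
Ksp = 10^(−8.42) = 3.802×10^-9
Ω = [Ca²⁺][CO3²⁻]/Ksp = (1.86×10^-3)(1.549×10^-5) / 3.802×10^-9 = 7.58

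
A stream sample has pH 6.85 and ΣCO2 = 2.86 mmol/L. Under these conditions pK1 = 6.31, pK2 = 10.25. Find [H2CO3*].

α₀ = 1 / (1 + K1/[H⁺] + K1K2/[H⁺]²) = 1 / (1 + 10^+0.54 + 10^-2.86)
   = 1 / (1 + 3.4674 + 0.0013804) = 1/4.4687 = 0.2238
[CO2*] = α₀ × DIC = 0.2238 × 2.86 = 0.640 mmol/L

[CO2*] = 0.640 mmol/L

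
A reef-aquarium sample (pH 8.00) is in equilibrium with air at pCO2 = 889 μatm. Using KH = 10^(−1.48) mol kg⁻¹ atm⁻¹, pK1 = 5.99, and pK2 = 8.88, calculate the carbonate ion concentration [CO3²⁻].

[CO3²⁻] = 0.397 mmol/kg

[CO2*] = KH · pCO2 = 10^(−1.48) × 889×10^-6 = 2.944×10^-5 mol/kg
α₀ = 1/(1 + K1/[H⁺] + K1K2/[H⁺]²) = 1/(1 + 10^+2.01 + 10^+1.13) = 0.008560
DIC = [CO2*]/α₀ = 2.944×10^-5 / 0.008560 = 3.439 mmol/kg
[CO3²⁻] = α₂·DIC; α₂ = 0.1155, so [CO3²⁻] = 0.1155 × 3.439 = 0.397 mmol/kg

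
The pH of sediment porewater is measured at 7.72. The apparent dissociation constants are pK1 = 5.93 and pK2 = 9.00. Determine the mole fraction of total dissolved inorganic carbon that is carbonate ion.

α₂ = 1 / (1 + [H⁺]/K2 + [H⁺]²/(K1K2)) = 1 / (1 + 10^+1.28 + 10^-0.51)
   = 1 / (1 + 19.055 + 0.30903) = 1/20.364 = 0.04911

α₂ = 0.0491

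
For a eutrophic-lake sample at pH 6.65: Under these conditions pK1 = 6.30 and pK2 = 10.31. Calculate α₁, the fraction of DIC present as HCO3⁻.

α₁ = 1 / (1 + [H⁺]/K1 + K2/[H⁺]) = 1 / (1 + 10^-0.35 + 10^-3.66)
   = 1 / (1 + 0.44668 + 0.00021878) = 1/1.4469 = 0.6911

α₁ = 0.691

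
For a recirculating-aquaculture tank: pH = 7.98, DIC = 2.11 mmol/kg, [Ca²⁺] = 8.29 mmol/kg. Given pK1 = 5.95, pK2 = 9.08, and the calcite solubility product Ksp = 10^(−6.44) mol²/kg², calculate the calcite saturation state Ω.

α₂ = 1 / (1 + [H⁺]/K2 + [H⁺]²/(K1K2)) = 1 / (1 + 10^+1.10 + 10^-0.93)
   = 1 / (1 + 12.589 + 0.11749) = 1/13.707 = 0.07296
[CO3²⁻] = α₂ × DIC = 0.07296 × 2.11 = 0.1539 mmol/kg
Ksp = 10^(−6.44) = 3.631×10^-7
Ω = [Ca²⁺][CO3²⁻]/Ksp = (8.29×10^-3)(1.539×10^-4) / 3.631×10^-7 = 3.51

Ω = 3.51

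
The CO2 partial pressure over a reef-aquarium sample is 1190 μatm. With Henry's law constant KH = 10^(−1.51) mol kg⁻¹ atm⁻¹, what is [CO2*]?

[CO2*] = 36.8 μmol/kg

KH = 10^(−1.51) = 3.090×10^-2 mol kg⁻¹ atm⁻¹
[CO2*] = KH · pCO2 = 3.090×10^-2 × 1190×10^-6 atm = 3.68×10^-5 mol/kg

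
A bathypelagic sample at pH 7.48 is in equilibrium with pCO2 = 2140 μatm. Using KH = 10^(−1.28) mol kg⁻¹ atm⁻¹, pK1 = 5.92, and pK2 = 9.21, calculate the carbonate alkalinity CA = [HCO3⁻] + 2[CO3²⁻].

CA = 4.23 mmol/kg

[CO2*] = KH · pCO2 = 10^(−1.28) × 2140×10^-6 = 1.123×10^-4 mol/kg
α₀ = 1/(1 + K1/[H⁺] + K1K2/[H⁺]²) = 1/(1 + 10^+1.56 + 10^-0.17) = 0.02633
DIC = [CO2*]/α₀ = 1.123×10^-4 / 0.02633 = 4.266 mmol/kg
CA = (α₁ + 2α₂)·DIC = (0.9559 + 2×0.01780) × 4.266 = 4.23 mmol/kg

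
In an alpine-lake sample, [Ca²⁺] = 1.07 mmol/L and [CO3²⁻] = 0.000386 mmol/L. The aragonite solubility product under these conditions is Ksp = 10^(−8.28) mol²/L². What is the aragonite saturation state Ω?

Ksp = 10^(−8.28) = 5.248×10^-9
Ω = [Ca²⁺][CO3²⁻]/Ksp = (1.07×10^-3)(0.000386×10^-3) / 5.248×10^-9 = 0.0787

Ω = 0.0787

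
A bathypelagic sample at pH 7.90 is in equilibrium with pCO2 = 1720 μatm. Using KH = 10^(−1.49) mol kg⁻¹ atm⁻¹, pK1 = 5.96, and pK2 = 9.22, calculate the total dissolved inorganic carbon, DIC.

[CO2*] = KH · pCO2 = 10^(−1.49) × 1720×10^-6 = 5.566×10^-5 mol/kg
α₀ = 1/(1 + K1/[H⁺] + K1K2/[H⁺]²) = 1/(1 + 10^+1.94 + 10^+0.62) = 0.01084
DIC = [CO2*]/α₀ = 5.566×10^-5 / 0.01084 = 5.14 mmol/kg

DIC = 5.14 mmol/kg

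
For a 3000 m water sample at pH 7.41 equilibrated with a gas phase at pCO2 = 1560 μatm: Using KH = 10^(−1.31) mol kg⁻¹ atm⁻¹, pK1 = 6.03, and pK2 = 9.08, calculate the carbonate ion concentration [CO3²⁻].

[CO2*] = KH · pCO2 = 10^(−1.31) × 1560×10^-6 = 7.641×10^-5 mol/kg
α₀ = 1/(1 + K1/[H⁺] + K1K2/[H⁺]²) = 1/(1 + 10^+1.38 + 10^-0.29) = 0.03921
DIC = [CO2*]/α₀ = 7.641×10^-5 / 0.03921 = 1.948 mmol/kg
[CO3²⁻] = α₂·DIC; α₂ = 0.02011, so [CO3²⁻] = 0.02011 × 1.948 = 0.0392 mmol/kg

[CO3²⁻] = 0.0392 mmol/kg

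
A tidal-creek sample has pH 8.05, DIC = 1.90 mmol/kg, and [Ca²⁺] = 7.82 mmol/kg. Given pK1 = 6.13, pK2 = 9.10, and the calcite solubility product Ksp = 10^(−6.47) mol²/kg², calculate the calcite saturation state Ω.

Ω = 3.55

α₂ = 1 / (1 + [H⁺]/K2 + [H⁺]²/(K1K2)) = 1 / (1 + 10^+1.05 + 10^-0.87)
   = 1 / (1 + 11.220 + 0.13490) = 1/12.355 = 0.08094
[CO3²⁻] = α₂ × DIC = 0.08094 × 1.90 = 0.1538 mmol/kg
Ksp = 10^(−6.47) = 3.388×10^-7
Ω = [Ca²⁺][CO3²⁻]/Ksp = (7.82×10^-3)(1.538×10^-4) / 3.388×10^-7 = 3.55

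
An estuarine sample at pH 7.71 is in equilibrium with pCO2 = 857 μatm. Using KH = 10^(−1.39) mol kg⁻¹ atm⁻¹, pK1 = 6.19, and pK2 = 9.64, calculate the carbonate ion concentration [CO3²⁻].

[CO3²⁻] = 13.6 μmol/kg

[CO2*] = KH · pCO2 = 10^(−1.39) × 857×10^-6 = 3.491×10^-5 mol/kg
α₀ = 1/(1 + K1/[H⁺] + K1K2/[H⁺]²) = 1/(1 + 10^+1.52 + 10^-0.41) = 0.02898
DIC = [CO2*]/α₀ = 3.491×10^-5 / 0.02898 = 1.205 mmol/kg
[CO3²⁻] = α₂·DIC; α₂ = 0.01128, so [CO3²⁻] = 0.01128 × 1.205 = 0.0136 mmol/kg = 13.6 μmol/kg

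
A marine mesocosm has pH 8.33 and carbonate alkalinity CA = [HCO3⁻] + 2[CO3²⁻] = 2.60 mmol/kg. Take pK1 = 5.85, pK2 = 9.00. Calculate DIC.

CA = [HCO3⁻] + 2[CO3²⁻] = (α₁ + 2α₂)·DIC
At pH 8.33: [H⁺]/K1 = 10^-2.48 = 0.0033113, K2/[H⁺] = 10^-0.67 = 0.21380
α₁ = 1/(1 + 0.0033113 + 0.21380) = 1/1.2171 = 0.8216; α₂ = α₁·K2/[H⁺] = 0.1757
α₁ + 2α₂ = 1.1729
DIC = CA / (α₁ + 2α₂) = 2.60 / 1.1729 = 2.22 mmol/kg

DIC = 2.22 mmol/kg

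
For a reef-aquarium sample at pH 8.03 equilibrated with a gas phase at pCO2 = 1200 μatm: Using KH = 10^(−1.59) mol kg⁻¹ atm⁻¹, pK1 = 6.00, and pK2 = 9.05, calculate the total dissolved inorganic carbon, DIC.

[CO2*] = KH · pCO2 = 10^(−1.59) × 1200×10^-6 = 3.084×10^-5 mol/kg
α₀ = 1/(1 + K1/[H⁺] + K1K2/[H⁺]²) = 1/(1 + 10^+2.03 + 10^+1.01) = 0.008447
DIC = [CO2*]/α₀ = 3.084×10^-5 / 0.008447 = 3.65 mmol/kg

DIC = 3.65 mmol/kg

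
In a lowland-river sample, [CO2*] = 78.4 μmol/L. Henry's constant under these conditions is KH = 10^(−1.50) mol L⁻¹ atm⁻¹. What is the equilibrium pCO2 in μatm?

pCO2 = 2480 μatm

KH = 10^(−1.50) = 3.162×10^-2 mol L⁻¹ atm⁻¹
pCO2 = [CO2*]/KH = 78.4×10^-6 / 3.162×10^-2 = 2.48×10^-3 atm = 2480 μatm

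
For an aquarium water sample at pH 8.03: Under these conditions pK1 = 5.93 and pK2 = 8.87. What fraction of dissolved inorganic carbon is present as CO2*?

α₀ = 0.00689

α₀ = 1 / (1 + K1/[H⁺] + K1K2/[H⁺]²) = 1 / (1 + 10^+2.10 + 10^+1.26)
   = 1 / (1 + 125.89 + 18.197) = 1/145.09 = 0.006892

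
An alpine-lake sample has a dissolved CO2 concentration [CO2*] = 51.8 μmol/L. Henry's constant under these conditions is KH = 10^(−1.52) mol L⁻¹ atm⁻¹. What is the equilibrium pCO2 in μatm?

pCO2 = 1720 μatm

KH = 10^(−1.52) = 3.020×10^-2 mol L⁻¹ atm⁻¹
pCO2 = [CO2*]/KH = 51.8×10^-6 / 3.020×10^-2 = 1.72×10^-3 atm = 1720 μatm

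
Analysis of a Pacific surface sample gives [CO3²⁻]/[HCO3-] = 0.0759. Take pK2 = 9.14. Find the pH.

pH = 8.02

From K2 = [H⁺][CO3²⁻]/[HCO3-]:  pH = pK2 + log₁₀([CO3²⁻]/[HCO3-])
log₁₀(0.0759) = -1.120
pH = 9.14 + (-1.120) = 8.02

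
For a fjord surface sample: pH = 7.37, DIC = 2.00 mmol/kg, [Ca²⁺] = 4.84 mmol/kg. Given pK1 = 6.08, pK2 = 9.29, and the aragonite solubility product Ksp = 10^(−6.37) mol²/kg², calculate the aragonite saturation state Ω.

Ω = 0.257

α₂ = 1 / (1 + [H⁺]/K2 + [H⁺]²/(K1K2)) = 1 / (1 + 10^+1.92 + 10^+0.63)
   = 1 / (1 + 83.176 + 4.2658) = 1/88.442 = 0.01131
[CO3²⁻] = α₂ × DIC = 0.01131 × 2.00 = 0.02261 mmol/kg
Ksp = 10^(−6.37) = 4.266×10^-7
Ω = [Ca²⁺][CO3²⁻]/Ksp = (4.84×10^-3)(2.261×10^-5) / 4.266×10^-7 = 0.257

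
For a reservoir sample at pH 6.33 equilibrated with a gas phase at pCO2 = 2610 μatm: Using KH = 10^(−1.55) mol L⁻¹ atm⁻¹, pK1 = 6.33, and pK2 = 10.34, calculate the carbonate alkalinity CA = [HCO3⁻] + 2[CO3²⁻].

[CO2*] = KH · pCO2 = 10^(−1.55) × 2610×10^-6 = 7.356×10^-5 mol/L
α₀ = 1/(1 + K1/[H⁺] + K1K2/[H⁺]²) = 1/(1 + 10^+0.00 + 10^-4.01) = 0.5000
DIC = [CO2*]/α₀ = 7.356×10^-5 / 0.5000 = 0.1471 mmol/L
CA = (α₁ + 2α₂)·DIC = (0.5000 + 2×4.886×10^-5) × 0.1471 = 0.0736 mmol/L

CA = 0.0736 mmol/L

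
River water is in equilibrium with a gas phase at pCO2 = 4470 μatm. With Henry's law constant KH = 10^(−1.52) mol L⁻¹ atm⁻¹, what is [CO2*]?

KH = 10^(−1.52) = 3.020×10^-2 mol L⁻¹ atm⁻¹
[CO2*] = KH · pCO2 = 3.020×10^-2 × 4470×10^-6 atm = 1.35×10^-4 mol/L

[CO2*] = 135 μmol/L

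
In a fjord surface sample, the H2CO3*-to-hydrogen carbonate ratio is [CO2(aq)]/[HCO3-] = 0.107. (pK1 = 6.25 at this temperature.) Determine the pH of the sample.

From K1 = [H⁺][HCO3-]/[CO2(aq)]:  pH = pK1 − log₁₀([CO2(aq)]/[HCO3-])
log₁₀(0.107) = -0.971
pH = 6.25 − (-0.971) = 7.22

pH = 7.22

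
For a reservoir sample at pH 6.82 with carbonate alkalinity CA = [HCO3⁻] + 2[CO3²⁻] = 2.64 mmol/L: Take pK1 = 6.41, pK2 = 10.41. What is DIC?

DIC = 3.67 mmol/L

CA = [HCO3⁻] + 2[CO3²⁻] = (α₁ + 2α₂)·DIC
At pH 6.82: [H⁺]/K1 = 10^-0.41 = 0.38905, K2/[H⁺] = 10^-3.59 = 0.00025704
α₁ = 1/(1 + 0.38905 + 0.00025704) = 1/1.3893 = 0.7198; α₂ = α₁·K2/[H⁺] = 0.0001850
α₁ + 2α₂ = 0.7202
DIC = CA / (α₁ + 2α₂) = 2.64 / 0.7202 = 3.67 mmol/L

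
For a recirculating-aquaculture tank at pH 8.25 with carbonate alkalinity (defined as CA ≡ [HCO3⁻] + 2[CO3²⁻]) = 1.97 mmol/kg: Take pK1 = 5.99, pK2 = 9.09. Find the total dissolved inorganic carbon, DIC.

DIC = 1.76 mmol/kg

CA = [HCO3⁻] + 2[CO3²⁻] = (α₁ + 2α₂)·DIC
At pH 8.25: [H⁺]/K1 = 10^-2.26 = 0.0054954, K2/[H⁺] = 10^-0.84 = 0.14454
α₁ = 1/(1 + 0.0054954 + 0.14454) = 1/1.1500 = 0.8695; α₂ = α₁·K2/[H⁺] = 0.1257
α₁ + 2α₂ = 1.1209
DIC = CA / (α₁ + 2α₂) = 1.97 / 1.1209 = 1.76 mmol/kg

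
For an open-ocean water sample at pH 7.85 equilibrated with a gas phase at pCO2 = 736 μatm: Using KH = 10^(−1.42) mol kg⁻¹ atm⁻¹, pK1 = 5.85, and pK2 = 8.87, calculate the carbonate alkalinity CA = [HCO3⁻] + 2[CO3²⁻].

CA = 3.33 mmol/kg

[CO2*] = KH · pCO2 = 10^(−1.42) × 736×10^-6 = 2.798×10^-5 mol/kg
α₀ = 1/(1 + K1/[H⁺] + K1K2/[H⁺]²) = 1/(1 + 10^+2.00 + 10^+0.98) = 0.009046
DIC = [CO2*]/α₀ = 2.798×10^-5 / 0.009046 = 3.093 mmol/kg
CA = (α₁ + 2α₂)·DIC = (0.9046 + 2×0.08639) × 3.093 = 3.33 mmol/kg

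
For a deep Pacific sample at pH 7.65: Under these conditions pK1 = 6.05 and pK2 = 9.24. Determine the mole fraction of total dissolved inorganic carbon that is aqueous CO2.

α₀ = 1 / (1 + K1/[H⁺] + K1K2/[H⁺]²) = 1 / (1 + 10^+1.60 + 10^+0.01)
   = 1 / (1 + 39.811 + 1.0233) = 1/41.834 = 0.02390

α₀ = 0.0239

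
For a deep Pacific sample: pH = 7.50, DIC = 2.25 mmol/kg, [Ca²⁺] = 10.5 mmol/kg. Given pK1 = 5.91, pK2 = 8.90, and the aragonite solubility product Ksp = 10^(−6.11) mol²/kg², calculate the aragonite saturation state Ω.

Ω = 1.14

α₂ = 1 / (1 + [H⁺]/K2 + [H⁺]²/(K1K2)) = 1 / (1 + 10^+1.40 + 10^-0.19)
   = 1 / (1 + 25.119 + 0.64565) = 1/26.765 = 0.03736
[CO3²⁻] = α₂ × DIC = 0.03736 × 2.25 = 0.08407 mmol/kg
Ksp = 10^(−6.11) = 7.762×10^-7
Ω = [Ca²⁺][CO3²⁻]/Ksp = (10.5×10^-3)(8.407×10^-5) / 7.762×10^-7 = 1.14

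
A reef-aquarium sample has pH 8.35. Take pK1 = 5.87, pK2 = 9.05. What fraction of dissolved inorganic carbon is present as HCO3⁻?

α₁ = 0.831

α₁ = 1 / (1 + [H⁺]/K1 + K2/[H⁺]) = 1 / (1 + 10^-2.48 + 10^-0.70)
   = 1 / (1 + 0.0033113 + 0.19953) = 1/1.2028 = 0.8314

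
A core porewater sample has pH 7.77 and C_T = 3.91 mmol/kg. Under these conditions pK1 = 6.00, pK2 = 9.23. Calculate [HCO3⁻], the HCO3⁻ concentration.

[HCO3⁻] = 3.72 mmol/kg

α₁ = 1 / (1 + [H⁺]/K1 + K2/[H⁺]) = 1 / (1 + 10^-1.77 + 10^-1.46)
   = 1 / (1 + 0.016982 + 0.034674) = 1/1.0517 = 0.9509
[HCO3⁻] = α₁ × DIC = 0.9509 × 3.91 = 3.72 mmol/kg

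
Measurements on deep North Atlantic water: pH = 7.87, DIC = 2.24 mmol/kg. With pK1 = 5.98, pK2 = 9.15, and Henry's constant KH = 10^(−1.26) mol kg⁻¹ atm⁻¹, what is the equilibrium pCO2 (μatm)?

pCO2 = 493 μatm

α₀ = 1 / (1 + K1/[H⁺] + K1K2/[H⁺]²) = 1 / (1 + 10^+1.89 + 10^+0.61)
   = 1 / (1 + 77.625 + 4.0738) = 1/82.699 = 0.01209
[CO2*] = α₀ × DIC = 0.01209 × 2.24 = 0.02709 mmol/kg
pCO2 = [CO2*]/KH = 2.709×10^-5 / 5.495×10^-2 = 493 μatm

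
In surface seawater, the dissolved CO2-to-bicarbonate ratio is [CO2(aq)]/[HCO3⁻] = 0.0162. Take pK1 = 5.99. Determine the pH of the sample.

From K1 = [H⁺][HCO3⁻]/[CO2(aq)]:  pH = pK1 − log₁₀([CO2(aq)]/[HCO3⁻])
log₁₀(0.0162) = -1.790
pH = 5.99 − (-1.790) = 7.78

pH = 7.78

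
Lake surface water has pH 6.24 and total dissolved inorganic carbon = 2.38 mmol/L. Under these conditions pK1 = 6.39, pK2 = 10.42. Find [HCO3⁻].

α₁ = 1 / (1 + [H⁺]/K1 + K2/[H⁺]) = 1 / (1 + 10^+0.15 + 10^-4.18)
   = 1 / (1 + 1.4125 + 6.6069×10^-5) = 1/2.4126 = 0.4145
[HCO3⁻] = α₁ × DIC = 0.4145 × 2.38 = 0.986 mmol/L

[HCO3⁻] = 0.986 mmol/L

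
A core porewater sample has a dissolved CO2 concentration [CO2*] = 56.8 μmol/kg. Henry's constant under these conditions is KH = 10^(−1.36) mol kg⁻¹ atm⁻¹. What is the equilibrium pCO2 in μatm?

pCO2 = 1300 μatm

KH = 10^(−1.36) = 4.365×10^-2 mol kg⁻¹ atm⁻¹
pCO2 = [CO2*]/KH = 56.8×10^-6 / 4.365×10^-2 = 1.30×10^-3 atm = 1300 μatm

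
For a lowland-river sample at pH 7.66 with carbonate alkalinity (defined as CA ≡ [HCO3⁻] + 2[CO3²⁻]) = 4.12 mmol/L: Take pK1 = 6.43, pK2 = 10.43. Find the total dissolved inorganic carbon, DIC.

CA = [HCO3⁻] + 2[CO3²⁻] = (α₁ + 2α₂)·DIC
At pH 7.66: [H⁺]/K1 = 10^-1.23 = 0.058884, K2/[H⁺] = 10^-2.77 = 0.0016982
α₁ = 1/(1 + 0.058884 + 0.0016982) = 1/1.0606 = 0.9429; α₂ = α₁·K2/[H⁺] = 0.001601
α₁ + 2α₂ = 0.9461
DIC = CA / (α₁ + 2α₂) = 4.12 / 0.9461 = 4.35 mmol/L

DIC = 4.35 mmol/L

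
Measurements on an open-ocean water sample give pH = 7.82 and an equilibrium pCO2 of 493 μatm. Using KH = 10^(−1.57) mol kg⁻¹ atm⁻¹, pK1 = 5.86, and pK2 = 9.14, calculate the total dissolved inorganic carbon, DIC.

[CO2*] = KH · pCO2 = 10^(−1.57) × 493×10^-6 = 1.327×10^-5 mol/kg
α₀ = 1/(1 + K1/[H⁺] + K1K2/[H⁺]²) = 1/(1 + 10^+1.96 + 10^+0.64) = 0.01036
DIC = [CO2*]/α₀ = 1.327×10^-5 / 0.01036 = 1.28 mmol/kg

DIC = 1.28 mmol/kg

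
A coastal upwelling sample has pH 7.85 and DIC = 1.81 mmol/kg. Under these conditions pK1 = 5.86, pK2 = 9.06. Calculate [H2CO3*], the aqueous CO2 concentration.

[CO2*] = 17.3 μmol/kg

α₀ = 1 / (1 + K1/[H⁺] + K1K2/[H⁺]²) = 1 / (1 + 10^+1.99 + 10^+0.78)
   = 1 / (1 + 97.724 + 6.0256) = 1/104.75 = 0.009547
[CO2*] = α₀ × DIC = 0.009547 × 1.81 = 0.0173 mmol/kg = 17.3 μmol/kg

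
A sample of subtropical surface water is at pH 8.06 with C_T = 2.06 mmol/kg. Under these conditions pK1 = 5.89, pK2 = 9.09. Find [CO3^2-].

α₂ = 1 / (1 + [H⁺]/K2 + [H⁺]²/(K1K2)) = 1 / (1 + 10^+1.03 + 10^-1.14)
   = 1 / (1 + 10.715 + 0.072444) = 1/11.788 = 0.08483
[CO3²⁻] = α₂ × DIC = 0.08483 × 2.06 = 0.175 mmol/kg

[CO3²⁻] = 0.175 mmol/kg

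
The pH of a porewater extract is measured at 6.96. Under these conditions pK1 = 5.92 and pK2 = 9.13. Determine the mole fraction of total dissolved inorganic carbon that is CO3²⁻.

α₂ = 0.00616

α₂ = 1 / (1 + [H⁺]/K2 + [H⁺]²/(K1K2)) = 1 / (1 + 10^+2.17 + 10^+1.13)
   = 1 / (1 + 147.91 + 13.490) = 1/162.40 = 0.006158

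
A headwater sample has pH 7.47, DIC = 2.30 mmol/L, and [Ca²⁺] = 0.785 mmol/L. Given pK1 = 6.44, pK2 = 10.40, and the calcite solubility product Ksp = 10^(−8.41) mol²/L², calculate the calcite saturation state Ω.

α₂ = 1 / (1 + [H⁺]/K2 + [H⁺]²/(K1K2)) = 1 / (1 + 10^+2.93 + 10^+1.90)
   = 1 / (1 + 851.14 + 79.433) = 1/931.57 = 0.001073
[CO3²⁻] = α₂ × DIC = 0.001073 × 2.30 = 0.002469 mmol/L = 2.469 μmol/L
Ksp = 10^(−8.41) = 3.890×10^-9
Ω = [Ca²⁺][CO3²⁻]/Ksp = (0.785×10^-3)(2.469×10^-6) / 3.890×10^-9 = 0.498

Ω = 0.498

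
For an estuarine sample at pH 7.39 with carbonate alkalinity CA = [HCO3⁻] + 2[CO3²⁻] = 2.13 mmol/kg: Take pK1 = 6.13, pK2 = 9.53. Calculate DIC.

CA = [HCO3⁻] + 2[CO3²⁻] = (α₁ + 2α₂)·DIC
At pH 7.39: [H⁺]/K1 = 10^-1.26 = 0.054954, K2/[H⁺] = 10^-2.14 = 0.0072444
α₁ = 1/(1 + 0.054954 + 0.0072444) = 1/1.0622 = 0.9414; α₂ = α₁·K2/[H⁺] = 0.006820
α₁ + 2α₂ = 0.9551
DIC = CA / (α₁ + 2α₂) = 2.13 / 0.9551 = 2.23 mmol/kg

DIC = 2.23 mmol/kg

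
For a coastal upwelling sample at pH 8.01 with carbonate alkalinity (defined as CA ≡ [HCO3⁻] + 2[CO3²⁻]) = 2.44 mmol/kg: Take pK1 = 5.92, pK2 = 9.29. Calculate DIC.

DIC = 2.34 mmol/kg

CA = [HCO3⁻] + 2[CO3²⁻] = (α₁ + 2α₂)·DIC
At pH 8.01: [H⁺]/K1 = 10^-2.09 = 0.0081283, K2/[H⁺] = 10^-1.28 = 0.052481
α₁ = 1/(1 + 0.0081283 + 0.052481) = 1/1.0606 = 0.9429; α₂ = α₁·K2/[H⁺] = 0.04948
α₁ + 2α₂ = 1.0418
DIC = CA / (α₁ + 2α₂) = 2.44 / 1.0418 = 2.34 mmol/kg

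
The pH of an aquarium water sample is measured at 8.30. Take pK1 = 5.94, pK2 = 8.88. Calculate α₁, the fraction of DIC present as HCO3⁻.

α₁ = 1 / (1 + [H⁺]/K1 + K2/[H⁺]) = 1 / (1 + 10^-2.36 + 10^-0.58)
   = 1 / (1 + 0.0043652 + 0.26303) = 1/1.2674 = 0.7890

α₁ = 0.789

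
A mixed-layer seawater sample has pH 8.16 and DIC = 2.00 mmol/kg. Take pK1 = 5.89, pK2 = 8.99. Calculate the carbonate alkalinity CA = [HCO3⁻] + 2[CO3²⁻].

CA = [HCO3⁻] + 2[CO3²⁻] = (α₁ + 2α₂)·DIC
At pH 8.16: [H⁺]/K1 = 10^-2.27 = 0.0053703, K2/[H⁺] = 10^-0.83 = 0.14791
α₁ = 1/(1 + 0.0053703 + 0.14791) = 1/1.1533 = 0.8671; α₂ = α₁·K2/[H⁺] = 0.1283
α₁ + 2α₂ = 1.1236
CA = 1.1236 × 2.00 = 2.25 mmol/kg

CA = 2.25 mmol/kg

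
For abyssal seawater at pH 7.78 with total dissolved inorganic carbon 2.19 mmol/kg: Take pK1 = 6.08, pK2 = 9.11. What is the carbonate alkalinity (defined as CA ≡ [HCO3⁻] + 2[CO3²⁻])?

CA = [HCO3⁻] + 2[CO3²⁻] = (α₁ + 2α₂)·DIC
At pH 7.78: [H⁺]/K1 = 10^-1.70 = 0.019953, K2/[H⁺] = 10^-1.33 = 0.046774
α₁ = 1/(1 + 0.019953 + 0.046774) = 1/1.0667 = 0.9374; α₂ = α₁·K2/[H⁺] = 0.04385
α₁ + 2α₂ = 1.0251
CA = 1.0251 × 2.19 = 2.25 mmol/kg

CA = 2.25 mmol/kg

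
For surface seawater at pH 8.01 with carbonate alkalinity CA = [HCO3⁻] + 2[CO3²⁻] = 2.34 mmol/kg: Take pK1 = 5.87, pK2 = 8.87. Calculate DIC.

DIC = 2.10 mmol/kg

CA = [HCO3⁻] + 2[CO3²⁻] = (α₁ + 2α₂)·DIC
At pH 8.01: [H⁺]/K1 = 10^-2.14 = 0.0072444, K2/[H⁺] = 10^-0.86 = 0.13804
α₁ = 1/(1 + 0.0072444 + 0.13804) = 1/1.1453 = 0.8731; α₂ = α₁·K2/[H⁺] = 0.1205
α₁ + 2α₂ = 1.1142
DIC = CA / (α₁ + 2α₂) = 2.34 / 1.1142 = 2.10 mmol/kg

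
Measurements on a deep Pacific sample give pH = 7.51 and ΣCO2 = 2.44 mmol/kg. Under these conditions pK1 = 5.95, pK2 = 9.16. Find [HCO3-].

[HCO3⁻] = 2.32 mmol/kg

α₁ = 1 / (1 + [H⁺]/K1 + K2/[H⁺]) = 1 / (1 + 10^-1.56 + 10^-1.65)
   = 1 / (1 + 0.027542 + 0.022387) = 1/1.0499 = 0.9524
[HCO3⁻] = α₁ × DIC = 0.9524 × 2.44 = 2.32 mmol/kg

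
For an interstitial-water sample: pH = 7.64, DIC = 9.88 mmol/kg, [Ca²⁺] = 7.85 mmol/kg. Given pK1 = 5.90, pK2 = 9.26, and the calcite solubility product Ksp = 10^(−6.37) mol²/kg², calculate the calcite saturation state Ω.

α₂ = 1 / (1 + [H⁺]/K2 + [H⁺]²/(K1K2)) = 1 / (1 + 10^+1.62 + 10^-0.12)
   = 1 / (1 + 41.687 + 0.75858) = 1/43.446 = 0.02302
[CO3²⁻] = α₂ × DIC = 0.02302 × 9.88 = 0.2274 mmol/kg
Ksp = 10^(−6.37) = 4.266×10^-7
Ω = [Ca²⁺][CO3²⁻]/Ksp = (7.85×10^-3)(2.274×10^-4) / 4.266×10^-7 = 4.18

Ω = 4.18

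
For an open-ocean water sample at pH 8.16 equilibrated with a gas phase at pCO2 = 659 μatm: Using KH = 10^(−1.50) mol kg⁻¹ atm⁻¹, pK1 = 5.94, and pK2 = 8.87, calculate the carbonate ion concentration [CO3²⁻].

[CO2*] = KH · pCO2 = 10^(−1.50) × 659×10^-6 = 2.084×10^-5 mol/kg
α₀ = 1/(1 + K1/[H⁺] + K1K2/[H⁺]²) = 1/(1 + 10^+2.22 + 10^+1.51) = 0.005017
DIC = [CO2*]/α₀ = 2.084×10^-5 / 0.005017 = 4.154 mmol/kg
[CO3²⁻] = α₂·DIC; α₂ = 0.1624, so [CO3²⁻] = 0.1624 × 4.154 = 0.674 mmol/kg

[CO3²⁻] = 0.674 mmol/kg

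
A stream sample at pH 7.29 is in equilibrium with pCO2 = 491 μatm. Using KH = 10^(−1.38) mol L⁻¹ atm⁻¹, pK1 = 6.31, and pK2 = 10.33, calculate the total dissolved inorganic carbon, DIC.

DIC = 0.216 mmol/L

[CO2*] = KH · pCO2 = 10^(−1.38) × 491×10^-6 = 2.047×10^-5 mol/L
α₀ = 1/(1 + K1/[H⁺] + K1K2/[H⁺]²) = 1/(1 + 10^+0.98 + 10^-2.06) = 0.09471
DIC = [CO2*]/α₀ = 2.047×10^-5 / 0.09471 = 0.216 mmol/L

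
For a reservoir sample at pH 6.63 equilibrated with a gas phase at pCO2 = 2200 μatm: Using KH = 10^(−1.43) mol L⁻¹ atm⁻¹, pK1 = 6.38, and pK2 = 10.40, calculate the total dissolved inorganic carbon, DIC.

DIC = 0.227 mmol/L

[CO2*] = KH · pCO2 = 10^(−1.43) × 2200×10^-6 = 8.174×10^-5 mol/L
α₀ = 1/(1 + K1/[H⁺] + K1K2/[H⁺]²) = 1/(1 + 10^+0.25 + 10^-3.52) = 0.3599
DIC = [CO2*]/α₀ = 8.174×10^-5 / 0.3599 = 0.227 mmol/L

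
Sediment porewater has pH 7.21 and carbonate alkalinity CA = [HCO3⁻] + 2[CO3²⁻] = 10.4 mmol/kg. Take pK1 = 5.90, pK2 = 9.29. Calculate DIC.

CA = [HCO3⁻] + 2[CO3²⁻] = (α₁ + 2α₂)·DIC
At pH 7.21: [H⁺]/K1 = 10^-1.31 = 0.048978, K2/[H⁺] = 10^-2.08 = 0.0083176
α₁ = 1/(1 + 0.048978 + 0.0083176) = 1/1.0573 = 0.9458; α₂ = α₁·K2/[H⁺] = 0.007867
α₁ + 2α₂ = 0.9615
DIC = CA / (α₁ + 2α₂) = 10.4 / 0.9615 = 10.8 mmol/kg

DIC = 10.8 mmol/kg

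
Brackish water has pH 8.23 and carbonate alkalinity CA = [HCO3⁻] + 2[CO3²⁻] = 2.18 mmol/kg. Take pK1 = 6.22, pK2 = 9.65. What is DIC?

DIC = 2.12 mmol/kg

CA = [HCO3⁻] + 2[CO3²⁻] = (α₁ + 2α₂)·DIC
At pH 8.23: [H⁺]/K1 = 10^-2.01 = 0.0097724, K2/[H⁺] = 10^-1.42 = 0.038019
α₁ = 1/(1 + 0.0097724 + 0.038019) = 1/1.0478 = 0.9544; α₂ = α₁·K2/[H⁺] = 0.03628
α₁ + 2α₂ = 1.0270
DIC = CA / (α₁ + 2α₂) = 2.18 / 1.0270 = 2.12 mmol/kg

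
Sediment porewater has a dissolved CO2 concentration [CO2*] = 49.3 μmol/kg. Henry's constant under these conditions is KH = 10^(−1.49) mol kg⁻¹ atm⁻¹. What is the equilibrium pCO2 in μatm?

pCO2 = 1520 μatm

KH = 10^(−1.49) = 3.236×10^-2 mol kg⁻¹ atm⁻¹
pCO2 = [CO2*]/KH = 49.3×10^-6 / 3.236×10^-2 = 1.52×10^-3 atm = 1520 μatm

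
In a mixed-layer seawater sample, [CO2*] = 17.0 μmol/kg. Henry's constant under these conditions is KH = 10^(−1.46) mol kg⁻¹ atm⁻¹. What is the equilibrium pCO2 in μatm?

pCO2 = 490 μatm

KH = 10^(−1.46) = 3.467×10^-2 mol kg⁻¹ atm⁻¹
pCO2 = [CO2*]/KH = 17.0×10^-6 / 3.467×10^-2 = 4.90×10^-4 atm = 490 μatm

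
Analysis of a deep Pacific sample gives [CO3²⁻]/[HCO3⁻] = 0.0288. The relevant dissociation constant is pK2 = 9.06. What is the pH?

pH = 7.52

From K2 = [H⁺][CO3²⁻]/[HCO3⁻]:  pH = pK2 + log₁₀([CO3²⁻]/[HCO3⁻])
log₁₀(0.0288) = -1.541
pH = 9.06 + (-1.541) = 7.52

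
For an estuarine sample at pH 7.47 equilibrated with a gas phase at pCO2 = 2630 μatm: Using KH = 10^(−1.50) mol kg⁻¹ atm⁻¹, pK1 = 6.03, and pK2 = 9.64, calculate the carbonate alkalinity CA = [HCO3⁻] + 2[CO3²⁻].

[CO2*] = KH · pCO2 = 10^(−1.50) × 2630×10^-6 = 8.317×10^-5 mol/kg
α₀ = 1/(1 + K1/[H⁺] + K1K2/[H⁺]²) = 1/(1 + 10^+1.44 + 10^-0.73) = 0.03481
DIC = [CO2*]/α₀ = 8.317×10^-5 / 0.03481 = 2.389 mmol/kg
CA = (α₁ + 2α₂)·DIC = (0.9587 + 2×0.006482) × 2.389 = 2.32 mmol/kg

CA = 2.32 mmol/kg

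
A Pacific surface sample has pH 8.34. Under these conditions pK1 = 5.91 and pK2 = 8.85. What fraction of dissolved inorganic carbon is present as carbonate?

α₂ = 1 / (1 + [H⁺]/K2 + [H⁺]²/(K1K2)) = 1 / (1 + 10^+0.51 + 10^-1.92)
   = 1 / (1 + 3.2359 + 0.012023) = 1/4.2480 = 0.2354

α₂ = 0.235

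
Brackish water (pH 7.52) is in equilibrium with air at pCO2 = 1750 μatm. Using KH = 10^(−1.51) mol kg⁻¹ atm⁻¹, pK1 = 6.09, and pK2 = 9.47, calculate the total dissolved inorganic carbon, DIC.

DIC = 1.53 mmol/kg

[CO2*] = KH · pCO2 = 10^(−1.51) × 1750×10^-6 = 5.408×10^-5 mol/kg
α₀ = 1/(1 + K1/[H⁺] + K1K2/[H⁺]²) = 1/(1 + 10^+1.43 + 10^-0.52) = 0.03544
DIC = [CO2*]/α₀ = 5.408×10^-5 / 0.03544 = 1.53 mmol/kg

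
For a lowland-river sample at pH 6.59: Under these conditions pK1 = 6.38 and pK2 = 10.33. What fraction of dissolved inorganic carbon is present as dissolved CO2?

α₀ = 0.381

α₀ = 1 / (1 + K1/[H⁺] + K1K2/[H⁺]²) = 1 / (1 + 10^+0.21 + 10^-3.53)
   = 1 / (1 + 1.6218 + 0.00029512) = 1/2.6221 = 0.3814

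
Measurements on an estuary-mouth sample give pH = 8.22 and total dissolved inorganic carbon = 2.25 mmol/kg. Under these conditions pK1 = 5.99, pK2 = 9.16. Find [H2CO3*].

[CO2*] = 11.8 μmol/kg

α₀ = 1 / (1 + K1/[H⁺] + K1K2/[H⁺]²) = 1 / (1 + 10^+2.23 + 10^+1.29)
   = 1 / (1 + 169.82 + 19.498) = 1/190.32 = 0.005254
[CO2*] = α₀ × DIC = 0.005254 × 2.25 = 0.0118 mmol/kg = 11.8 μmol/kg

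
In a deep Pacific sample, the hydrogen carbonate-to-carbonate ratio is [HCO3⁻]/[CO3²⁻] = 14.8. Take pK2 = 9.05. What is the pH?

From K2 = [H⁺][CO3²⁻]/[HCO3⁻]:  pH = pK2 − log₁₀([HCO3⁻]/[CO3²⁻])
log₁₀(14.8) = +1.170
pH = 9.05 − (+1.170) = 7.88

pH = 7.88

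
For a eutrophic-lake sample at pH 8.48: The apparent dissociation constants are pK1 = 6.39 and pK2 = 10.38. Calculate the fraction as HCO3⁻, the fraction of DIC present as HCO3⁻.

α₁ = 0.980

α₁ = 1 / (1 + [H⁺]/K1 + K2/[H⁺]) = 1 / (1 + 10^-2.09 + 10^-1.90)
   = 1 / (1 + 0.0081283 + 0.012589) = 1/1.0207 = 0.9797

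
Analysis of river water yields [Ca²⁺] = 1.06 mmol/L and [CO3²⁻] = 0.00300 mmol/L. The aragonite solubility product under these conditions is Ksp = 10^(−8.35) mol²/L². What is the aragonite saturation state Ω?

Ω = 0.712

Ksp = 10^(−8.35) = 4.467×10^-9
Ω = [Ca²⁺][CO3²⁻]/Ksp = (1.06×10^-3)(0.00300×10^-3) / 4.467×10^-9 = 0.712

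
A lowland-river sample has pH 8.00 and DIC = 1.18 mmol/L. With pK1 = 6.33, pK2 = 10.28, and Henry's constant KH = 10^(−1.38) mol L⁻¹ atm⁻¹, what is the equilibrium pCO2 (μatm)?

pCO2 = 589 μatm

α₀ = 1 / (1 + K1/[H⁺] + K1K2/[H⁺]²) = 1 / (1 + 10^+1.67 + 10^-0.61)
   = 1 / (1 + 46.774 + 0.24547) = 1/48.019 = 0.02083
[CO2*] = α₀ × DIC = 0.02083 × 1.18 = 0.02457 mmol/L
pCO2 = [CO2*]/KH = 2.457×10^-5 / 4.169×10^-2 = 589 μatm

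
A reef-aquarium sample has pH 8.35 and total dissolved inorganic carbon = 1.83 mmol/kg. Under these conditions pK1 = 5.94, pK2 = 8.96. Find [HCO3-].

α₁ = 1 / (1 + [H⁺]/K1 + K2/[H⁺]) = 1 / (1 + 10^-2.41 + 10^-0.61)
   = 1 / (1 + 0.0038905 + 0.24547) = 1/1.2494 = 0.8004
[HCO3⁻] = α₁ × DIC = 0.8004 × 1.83 = 1.46 mmol/kg

[HCO3⁻] = 1.46 mmol/kg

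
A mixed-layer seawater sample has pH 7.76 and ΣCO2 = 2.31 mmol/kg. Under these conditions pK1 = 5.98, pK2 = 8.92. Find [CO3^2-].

[CO3²⁻] = 0.147 mmol/kg

α₂ = 1 / (1 + [H⁺]/K2 + [H⁺]²/(K1K2)) = 1 / (1 + 10^+1.16 + 10^-0.62)
   = 1 / (1 + 14.454 + 0.23988) = 1/15.694 = 0.06372
[CO3²⁻] = α₂ × DIC = 0.06372 × 2.31 = 0.147 mmol/kg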